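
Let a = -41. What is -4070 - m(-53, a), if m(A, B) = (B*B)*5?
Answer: -12475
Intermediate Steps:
m(A, B) = 5*B² (m(A, B) = B²*5 = 5*B²)
-4070 - m(-53, a) = -4070 - 5*(-41)² = -4070 - 5*1681 = -4070 - 1*8405 = -4070 - 8405 = -12475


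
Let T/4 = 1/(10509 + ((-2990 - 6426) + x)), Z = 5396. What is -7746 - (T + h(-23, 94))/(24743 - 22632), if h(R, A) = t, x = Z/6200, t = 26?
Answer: -27724514810368/3579198389 ≈ -7746.0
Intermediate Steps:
x = 1349/1550 (x = 5396/6200 = 5396*(1/6200) = 1349/1550 ≈ 0.87032)
h(R, A) = 26
T = 6200/1695499 (T = 4/(10509 + ((-2990 - 6426) + 1349/1550)) = 4/(10509 + (-9416 + 1349/1550)) = 4/(10509 - 14593451/1550) = 4/(1695499/1550) = 4*(1550/1695499) = 6200/1695499 ≈ 0.0036567)
-7746 - (T + h(-23, 94))/(24743 - 22632) = -7746 - (6200/1695499 + 26)/(24743 - 22632) = -7746 - 44089174/(1695499*2111) = -7746 - 1*44089174/3579198389 = -7746 - 44089174/3579198389 = -27724514810368/3579198389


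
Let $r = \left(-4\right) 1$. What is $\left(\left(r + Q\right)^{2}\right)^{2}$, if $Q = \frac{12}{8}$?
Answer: $\frac{625}{16} \approx 39.063$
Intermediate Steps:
$Q = \frac{3}{2}$ ($Q = 12 \cdot \frac{1}{8} = \frac{3}{2} \approx 1.5$)
$r = -4$
$\left(\left(r + Q\right)^{2}\right)^{2} = \left(\left(-4 + \frac{3}{2}\right)^{2}\right)^{2} = \left(\left(- \frac{5}{2}\right)^{2}\right)^{2} = \left(\frac{25}{4}\right)^{2} = \frac{625}{16}$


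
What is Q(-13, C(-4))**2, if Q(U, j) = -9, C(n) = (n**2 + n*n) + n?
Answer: 81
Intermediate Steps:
C(n) = n + 2*n**2 (C(n) = (n**2 + n**2) + n = 2*n**2 + n = n + 2*n**2)
Q(-13, C(-4))**2 = (-9)**2 = 81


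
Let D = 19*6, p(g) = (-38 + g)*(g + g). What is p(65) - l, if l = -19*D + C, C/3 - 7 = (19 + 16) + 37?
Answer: 5439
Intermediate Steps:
p(g) = 2*g*(-38 + g) (p(g) = (-38 + g)*(2*g) = 2*g*(-38 + g))
D = 114
C = 237 (C = 21 + 3*((19 + 16) + 37) = 21 + 3*(35 + 37) = 21 + 3*72 = 21 + 216 = 237)
l = -1929 (l = -19*114 + 237 = -2166 + 237 = -1929)
p(65) - l = 2*65*(-38 + 65) - 1*(-1929) = 2*65*27 + 1929 = 3510 + 1929 = 5439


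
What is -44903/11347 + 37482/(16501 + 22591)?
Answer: -665019911/221788462 ≈ -2.9984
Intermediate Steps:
-44903/11347 + 37482/(16501 + 22591) = -44903*1/11347 + 37482/39092 = -44903/11347 + 37482*(1/39092) = -44903/11347 + 18741/19546 = -665019911/221788462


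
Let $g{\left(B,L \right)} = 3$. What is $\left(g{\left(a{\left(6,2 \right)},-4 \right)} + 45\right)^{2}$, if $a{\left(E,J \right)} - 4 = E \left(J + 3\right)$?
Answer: $2304$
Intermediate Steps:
$a{\left(E,J \right)} = 4 + E \left(3 + J\right)$ ($a{\left(E,J \right)} = 4 + E \left(J + 3\right) = 4 + E \left(3 + J\right)$)
$\left(g{\left(a{\left(6,2 \right)},-4 \right)} + 45\right)^{2} = \left(3 + 45\right)^{2} = 48^{2} = 2304$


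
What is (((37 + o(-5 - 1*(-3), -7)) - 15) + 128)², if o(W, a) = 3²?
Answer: 25281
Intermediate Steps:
o(W, a) = 9
(((37 + o(-5 - 1*(-3), -7)) - 15) + 128)² = (((37 + 9) - 15) + 128)² = ((46 - 15) + 128)² = (31 + 128)² = 159² = 25281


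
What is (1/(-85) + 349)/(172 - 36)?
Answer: 3708/1445 ≈ 2.5661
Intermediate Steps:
(1/(-85) + 349)/(172 - 36) = (-1/85 + 349)/136 = (29664/85)*(1/136) = 3708/1445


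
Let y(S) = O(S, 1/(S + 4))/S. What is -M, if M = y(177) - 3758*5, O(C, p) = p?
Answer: 601975229/32037 ≈ 18790.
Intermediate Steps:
y(S) = 1/(S*(4 + S)) (y(S) = 1/((S + 4)*S) = 1/((4 + S)*S) = 1/(S*(4 + S)))
M = -601975229/32037 (M = 1/(177*(4 + 177)) - 3758*5 = (1/177)/181 - 18790 = (1/177)*(1/181) - 18790 = 1/32037 - 18790 = -601975229/32037 ≈ -18790.)
-M = -1*(-601975229/32037) = 601975229/32037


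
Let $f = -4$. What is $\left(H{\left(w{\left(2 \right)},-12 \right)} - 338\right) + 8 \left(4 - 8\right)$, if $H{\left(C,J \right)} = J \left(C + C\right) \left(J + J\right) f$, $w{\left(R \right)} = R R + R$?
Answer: $-14194$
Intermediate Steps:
$w{\left(R \right)} = R + R^{2}$ ($w{\left(R \right)} = R^{2} + R = R + R^{2}$)
$H{\left(C,J \right)} = - 16 C J^{2}$ ($H{\left(C,J \right)} = J \left(C + C\right) \left(J + J\right) \left(-4\right) = J 2 C 2 J \left(-4\right) = J 4 C J \left(-4\right) = 4 C J^{2} \left(-4\right) = - 16 C J^{2}$)
$\left(H{\left(w{\left(2 \right)},-12 \right)} - 338\right) + 8 \left(4 - 8\right) = \left(- 16 \cdot 2 \left(1 + 2\right) \left(-12\right)^{2} - 338\right) + 8 \left(4 - 8\right) = \left(\left(-16\right) 2 \cdot 3 \cdot 144 - 338\right) + 8 \left(-4\right) = \left(\left(-16\right) 6 \cdot 144 - 338\right) - 32 = \left(-13824 - 338\right) - 32 = -14162 - 32 = -14194$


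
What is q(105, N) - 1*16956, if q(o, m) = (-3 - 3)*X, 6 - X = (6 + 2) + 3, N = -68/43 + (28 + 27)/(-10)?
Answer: -16926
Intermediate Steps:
N = -609/86 (N = -68*1/43 + 55*(-1/10) = -68/43 - 11/2 = -609/86 ≈ -7.0814)
X = -5 (X = 6 - ((6 + 2) + 3) = 6 - (8 + 3) = 6 - 1*11 = 6 - 11 = -5)
q(o, m) = 30 (q(o, m) = (-3 - 3)*(-5) = -6*(-5) = 30)
q(105, N) - 1*16956 = 30 - 1*16956 = 30 - 16956 = -16926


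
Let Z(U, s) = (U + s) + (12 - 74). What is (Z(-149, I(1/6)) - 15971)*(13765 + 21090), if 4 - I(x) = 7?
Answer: -564128175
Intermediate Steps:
I(x) = -3 (I(x) = 4 - 1*7 = 4 - 7 = -3)
Z(U, s) = -62 + U + s (Z(U, s) = (U + s) - 62 = -62 + U + s)
(Z(-149, I(1/6)) - 15971)*(13765 + 21090) = ((-62 - 149 - 3) - 15971)*(13765 + 21090) = (-214 - 15971)*34855 = -16185*34855 = -564128175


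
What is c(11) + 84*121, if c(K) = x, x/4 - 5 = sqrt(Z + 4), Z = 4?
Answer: 10184 + 8*sqrt(2) ≈ 10195.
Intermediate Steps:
x = 20 + 8*sqrt(2) (x = 20 + 4*sqrt(4 + 4) = 20 + 4*sqrt(8) = 20 + 4*(2*sqrt(2)) = 20 + 8*sqrt(2) ≈ 31.314)
c(K) = 20 + 8*sqrt(2)
c(11) + 84*121 = (20 + 8*sqrt(2)) + 84*121 = (20 + 8*sqrt(2)) + 10164 = 10184 + 8*sqrt(2)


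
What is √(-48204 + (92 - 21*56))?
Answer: 2*I*√12322 ≈ 222.01*I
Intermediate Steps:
√(-48204 + (92 - 21*56)) = √(-48204 + (92 - 1176)) = √(-48204 - 1084) = √(-49288) = 2*I*√12322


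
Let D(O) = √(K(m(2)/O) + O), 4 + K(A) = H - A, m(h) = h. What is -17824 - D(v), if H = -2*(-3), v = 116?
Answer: -17824 - √396894/58 ≈ -17835.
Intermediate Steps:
H = 6
K(A) = 2 - A (K(A) = -4 + (6 - A) = 2 - A)
D(O) = √(2 + O - 2/O) (D(O) = √((2 - 2/O) + O) = √(2 + O - 2/O))
-17824 - D(v) = -17824 - √(2 + 116 - 2/116) = -17824 - √(2 + 116 - 2*1/116) = -17824 - √(2 + 116 - 1/58) = -17824 - √(6843/58) = -17824 - √396894/58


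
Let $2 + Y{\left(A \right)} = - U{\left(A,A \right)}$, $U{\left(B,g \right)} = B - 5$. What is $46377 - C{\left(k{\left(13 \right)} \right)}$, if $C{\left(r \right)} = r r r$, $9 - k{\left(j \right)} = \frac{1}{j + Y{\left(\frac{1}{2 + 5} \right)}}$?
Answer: $\frac{62450431399}{1367631} \approx 45663.0$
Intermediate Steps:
$U{\left(B,g \right)} = -5 + B$ ($U{\left(B,g \right)} = B - 5 = -5 + B$)
$Y{\left(A \right)} = 3 - A$ ($Y{\left(A \right)} = -2 - \left(-5 + A\right) = 3 - A$)
$k{\left(j \right)} = 9 - \frac{1}{\frac{20}{7} + j}$ ($k{\left(j \right)} = 9 - \frac{1}{j + \left(3 - \frac{1}{2 + 5}\right)} = 9 - \frac{1}{j + \left(3 - \frac{1}{7}\right)} = 9 - \frac{1}{j + \frac{20}{7}} = 9 - \frac{1}{\frac{20}{7} + j}$)
$C{\left(r \right)} = r^{3}$ ($C{\left(r \right)} = r r^{2} = r^{3}$)
$46377 - C{\left(k{\left(13 \right)} \right)} = 46377 - \left(\frac{173 + 63 \cdot 13}{20 + 7 \cdot 13}\right)^{3} = 46377 - \left(\frac{173 + 819}{20 + 91}\right)^{3} = 46377 - \left(\frac{1}{111} \cdot 992\right)^{3} = 46377 - \left(\frac{992}{111}\right)^{3} = 46377 - \frac{976191488}{1367631} = \frac{62450431399}{1367631}$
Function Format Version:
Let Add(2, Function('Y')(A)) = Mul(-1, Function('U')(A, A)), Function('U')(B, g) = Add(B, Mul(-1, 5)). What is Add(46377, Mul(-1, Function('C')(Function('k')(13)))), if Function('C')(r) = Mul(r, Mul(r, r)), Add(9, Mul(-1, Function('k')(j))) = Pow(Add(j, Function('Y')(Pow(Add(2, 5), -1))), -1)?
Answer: Rational(62450431399, 1367631) ≈ 45663.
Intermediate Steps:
Function('U')(B, g) = Add(-5, B) (Function('U')(B, g) = Add(B, -5) = Add(-5, B))
Function('Y')(A) = Add(3, Mul(-1, A)) (Function('Y')(A) = Add(-2, Mul(-1, Add(-5, A))) = Add(-2, Add(5, Mul(-1, A))) = Add(3, Mul(-1, A)))
Function('k')(j) = Add(9, Mul(-1, Pow(Add(Rational(20, 7), j), -1))) (Function('k')(j) = Add(9, Mul(-1, Pow(Add(j, Add(3, Mul(-1, Pow(Add(2, 5), -1)))), -1))) = Add(9, Mul(-1, Pow(Add(j, Add(3, Mul(-1, Pow(7, -1)))), -1))) = Add(9, Mul(-1, Pow(Add(j, Add(3, Mul(-1, Rational(1, 7)))), -1))) = Add(9, Mul(-1, Pow(Add(j, Add(3, Rational(-1, 7))), -1))) = Add(9, Mul(-1, Pow(Add(j, Rational(20, 7)), -1))) = Add(9, Mul(-1, Pow(Add(Rational(20, 7), j), -1))))
Function('C')(r) = Pow(r, 3) (Function('C')(r) = Mul(r, Pow(r, 2)) = Pow(r, 3))
Add(46377, Mul(-1, Function('C')(Function('k')(13)))) = Add(46377, Mul(-1, Pow(Mul(Pow(Add(20, Mul(7, 13)), -1), Add(173, Mul(63, 13))), 3))) = Add(46377, Mul(-1, Pow(Mul(Pow(Add(20, 91), -1), Add(173, 819)), 3))) = Add(46377, Mul(-1, Pow(Mul(Pow(111, -1), 992), 3))) = Add(46377, Mul(-1, Pow(Mul(Rational(1, 111), 992), 3))) = Add(46377, Mul(-1, Pow(Rational(992, 111), 3))) = Add(46377, Mul(-1, Rational(976191488, 1367631))) = Add(46377, Rational(-976191488, 1367631)) = Rational(62450431399, 1367631)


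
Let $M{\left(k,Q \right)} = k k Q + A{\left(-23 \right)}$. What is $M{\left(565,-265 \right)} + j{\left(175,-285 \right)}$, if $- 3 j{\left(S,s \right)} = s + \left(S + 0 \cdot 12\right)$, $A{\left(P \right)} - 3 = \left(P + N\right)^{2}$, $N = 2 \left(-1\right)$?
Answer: $- \frac{253781881}{3} \approx -8.4594 \cdot 10^{7}$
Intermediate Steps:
$N = -2$
$A{\left(P \right)} = 3 + \left(-2 + P\right)^{2}$ ($A{\left(P \right)} = 3 + \left(P - 2\right)^{2} = 3 + \left(-2 + P\right)^{2}$)
$j{\left(S,s \right)} = - \frac{S}{3} - \frac{s}{3}$ ($j{\left(S,s \right)} = - \frac{s + \left(S + 0 \cdot 12\right)}{3} = - \frac{s + \left(S + 0\right)}{3} = - \frac{s + S}{3} = - \frac{S + s}{3} = - \frac{S}{3} - \frac{s}{3}$)
$M{\left(k,Q \right)} = 628 + Q k^{2}$ ($M{\left(k,Q \right)} = k k Q + \left(3 + \left(-2 - 23\right)^{2}\right) = k^{2} Q + \left(3 + \left(-25\right)^{2}\right) = Q k^{2} + \left(3 + 625\right) = Q k^{2} + 628 = 628 + Q k^{2}$)
$M{\left(565,-265 \right)} + j{\left(175,-285 \right)} = \left(628 - 265 \cdot 565^{2}\right) - - \frac{110}{3} = \left(628 - 84594625\right) + \left(- \frac{175}{3} + 95\right) = \left(628 - 84594625\right) + \frac{110}{3} = -84593997 + \frac{110}{3} = - \frac{253781881}{3}$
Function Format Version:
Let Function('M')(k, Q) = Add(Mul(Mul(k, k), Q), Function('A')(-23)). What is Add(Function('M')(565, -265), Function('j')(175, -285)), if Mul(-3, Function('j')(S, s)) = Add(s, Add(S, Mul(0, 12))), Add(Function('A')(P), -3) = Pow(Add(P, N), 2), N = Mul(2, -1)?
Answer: Rational(-253781881, 3) ≈ -8.4594e+7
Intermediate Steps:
N = -2
Function('A')(P) = Add(3, Pow(Add(-2, P), 2)) (Function('A')(P) = Add(3, Pow(Add(P, -2), 2)) = Add(3, Pow(Add(-2, P), 2)))
Function('j')(S, s) = Add(Mul(Rational(-1, 3), S), Mul(Rational(-1, 3), s)) (Function('j')(S, s) = Mul(Rational(-1, 3), Add(s, Add(S, Mul(0, 12)))) = Mul(Rational(-1, 3), Add(s, Add(S, 0))) = Mul(Rational(-1, 3), Add(s, S)) = Mul(Rational(-1, 3), Add(S, s)) = Add(Mul(Rational(-1, 3), S), Mul(Rational(-1, 3), s)))
Function('M')(k, Q) = Add(628, Mul(Q, Pow(k, 2))) (Function('M')(k, Q) = Add(Mul(Mul(k, k), Q), Add(3, Pow(Add(-2, -23), 2))) = Add(Mul(Pow(k, 2), Q), Add(3, Pow(-25, 2))) = Add(Mul(Q, Pow(k, 2)), Add(3, 625)) = Add(Mul(Q, Pow(k, 2)), 628) = Add(628, Mul(Q, Pow(k, 2))))
Add(Function('M')(565, -265), Function('j')(175, -285)) = Add(Add(628, Mul(-265, Pow(565, 2))), Add(Mul(Rational(-1, 3), 175), Mul(Rational(-1, 3), -285))) = Add(Add(628, Mul(-265, 319225)), Add(Rational(-175, 3), 95)) = Add(Add(628, -84594625), Rational(110, 3)) = Add(-84593997, Rational(110, 3)) = Rational(-253781881, 3)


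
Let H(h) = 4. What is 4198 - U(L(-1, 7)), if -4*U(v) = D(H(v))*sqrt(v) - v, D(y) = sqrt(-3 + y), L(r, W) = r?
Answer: 16793/4 + I/4 ≈ 4198.3 + 0.25*I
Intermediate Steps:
U(v) = -sqrt(v)/4 + v/4 (U(v) = -(sqrt(-3 + 4)*sqrt(v) - v)/4 = -(sqrt(1)*sqrt(v) - v)/4 = -(1*sqrt(v) - v)/4 = -(sqrt(v) - v)/4 = -sqrt(v)/4 + v/4)
4198 - U(L(-1, 7)) = 4198 - (-I/4 + (1/4)*(-1)) = 4198 - (-I/4 - 1/4) = 4198 - (-1/4 - I/4) = 4198 + (1/4 + I/4) = 16793/4 + I/4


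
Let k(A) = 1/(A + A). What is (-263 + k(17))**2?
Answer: 79941481/1156 ≈ 69154.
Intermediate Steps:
k(A) = 1/(2*A)
(-263 + k(17))**2 = (-263 + (1/2)/17)**2 = (-263 + (1/2)*(1/17))**2 = (-263 + 1/34)**2 = (-8941/34)**2 = 79941481/1156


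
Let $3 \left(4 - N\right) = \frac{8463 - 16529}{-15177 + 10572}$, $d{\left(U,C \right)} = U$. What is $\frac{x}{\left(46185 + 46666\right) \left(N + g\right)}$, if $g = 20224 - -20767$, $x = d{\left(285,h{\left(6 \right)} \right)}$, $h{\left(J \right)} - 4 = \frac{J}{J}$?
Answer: $\frac{3937275}{52585036546009} \approx 7.4874 \cdot 10^{-8}$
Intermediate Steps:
$h{\left(J \right)} = 5$ ($h{\left(J \right)} = 4 + \frac{J}{J} = 4 + 1 = 5$)
$x = 285$
$N = \frac{47194}{13815}$ ($N = 4 - \frac{\left(8463 - 16529\right) \frac{1}{-15177 + 10572}}{3} = 4 - \frac{\left(-8066\right) \frac{1}{-4605}}{3} = 4 - \frac{\left(-8066\right) \left(- \frac{1}{4605}\right)}{3} = 4 - \frac{8066}{13815} = \frac{47194}{13815} \approx 3.4161$)
$g = 40991$ ($g = 20224 + 20767 = 40991$)
$\frac{x}{\left(46185 + 46666\right) \left(N + g\right)} = \frac{285}{\left(46185 + 46666\right) \left(\frac{47194}{13815} + 40991\right)} = \frac{285}{92851 \cdot \frac{566337859}{13815}} = \frac{285}{\frac{52585036546009}{13815}} = 285 \cdot \frac{13815}{52585036546009} = \frac{3937275}{52585036546009}$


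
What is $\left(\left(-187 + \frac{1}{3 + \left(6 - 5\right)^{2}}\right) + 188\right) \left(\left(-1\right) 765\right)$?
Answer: $- \frac{3825}{4} \approx -956.25$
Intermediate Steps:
$\left(\left(-187 + \frac{1}{3 + \left(6 - 5\right)^{2}}\right) + 188\right) \left(\left(-1\right) 765\right) = \left(\left(-187 + \frac{1}{3 + 1^{2}}\right) + 188\right) \left(-765\right) = \left(\left(-187 + \frac{1}{3 + 1}\right) + 188\right) \left(-765\right) = \left(\left(-187 + \frac{1}{4}\right) + 188\right) \left(-765\right) = \left(- \frac{747}{4} + 188\right) \left(-765\right) = \frac{5}{4} \left(-765\right) = - \frac{3825}{4}$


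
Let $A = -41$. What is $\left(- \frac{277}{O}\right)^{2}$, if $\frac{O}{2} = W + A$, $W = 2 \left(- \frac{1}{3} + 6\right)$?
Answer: $\frac{690561}{31684} \approx 21.795$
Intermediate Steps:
$W = \frac{34}{3}$ ($W = 2 \left(\left(-1\right) \frac{1}{3} + 6\right) = 2 \left(- \frac{1}{3} + 6\right) = 2 \cdot \frac{17}{3} = \frac{34}{3} \approx 11.333$)
$O = - \frac{178}{3}$ ($O = 2 \left(\frac{34}{3} - 41\right) = 2 \left(- \frac{89}{3}\right) = - \frac{178}{3} \approx -59.333$)
$\left(- \frac{277}{O}\right)^{2} = \left(- \frac{277}{- \frac{178}{3}}\right)^{2} = \left(\left(-277\right) \left(- \frac{3}{178}\right)\right)^{2} = \left(\frac{831}{178}\right)^{2} = \frac{690561}{31684}$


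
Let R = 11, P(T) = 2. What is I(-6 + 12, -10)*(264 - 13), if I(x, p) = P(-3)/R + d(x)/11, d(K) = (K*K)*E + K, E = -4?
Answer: -34136/11 ≈ -3103.3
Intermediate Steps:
d(K) = K - 4*K**2 (d(K) = (K*K)*(-4) + K = K**2*(-4) + K = -4*K**2 + K = K - 4*K**2)
I(x, p) = 2/11 + x*(1 - 4*x)/11 (I(x, p) = 2/11 + (x*(1 - 4*x))/11 = 2*(1/11) + (x*(1 - 4*x))*(1/11) = 2/11 + x*(1 - 4*x)/11)
I(-6 + 12, -10)*(264 - 13) = (2/11 - (-6 + 12)*(-1 + 4*(-6 + 12))/11)*(264 - 13) = (2/11 - 1/11*6*(-1 + 4*6))*251 = (2/11 - 1/11*6*(-1 + 24))*251 = (2/11 - 1/11*6*23)*251 = (2/11 - 138/11)*251 = -136/11*251 = -34136/11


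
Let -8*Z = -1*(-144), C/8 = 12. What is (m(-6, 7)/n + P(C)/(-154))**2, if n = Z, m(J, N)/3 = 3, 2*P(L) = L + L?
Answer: 29929/23716 ≈ 1.2620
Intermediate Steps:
C = 96 (C = 8*12 = 96)
P(L) = L (P(L) = (L + L)/2 = (2*L)/2 = L)
m(J, N) = 9 (m(J, N) = 3*3 = 9)
Z = -18 (Z = -(-1)*(-144)/8 = -1/8*144 = -18)
n = -18
(m(-6, 7)/n + P(C)/(-154))**2 = (9/(-18) + 96/(-154))**2 = (9*(-1/18) + 96*(-1/154))**2 = (-1/2 - 48/77)**2 = (-173/154)**2 = 29929/23716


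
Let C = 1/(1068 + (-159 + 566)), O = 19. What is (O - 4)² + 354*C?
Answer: 5631/25 ≈ 225.24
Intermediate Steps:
C = 1/1475 (C = 1/(1068 + 407) = 1/1475 ≈ 0.00067797)
(O - 4)² + 354*C = (19 - 4)² + 354*(1/1475) = 15² + 6/25 = 225 + 6/25 = 5631/25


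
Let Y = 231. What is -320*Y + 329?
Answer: -73591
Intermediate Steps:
-320*Y + 329 = -320*231 + 329 = -73920 + 329 = -73591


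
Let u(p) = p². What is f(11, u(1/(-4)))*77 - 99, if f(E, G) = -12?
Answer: -1023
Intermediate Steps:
f(11, u(1/(-4)))*77 - 99 = -12*77 - 99 = -924 - 99 = -1023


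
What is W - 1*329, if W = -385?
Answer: -714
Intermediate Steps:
W - 1*329 = -385 - 1*329 = -385 - 329 = -714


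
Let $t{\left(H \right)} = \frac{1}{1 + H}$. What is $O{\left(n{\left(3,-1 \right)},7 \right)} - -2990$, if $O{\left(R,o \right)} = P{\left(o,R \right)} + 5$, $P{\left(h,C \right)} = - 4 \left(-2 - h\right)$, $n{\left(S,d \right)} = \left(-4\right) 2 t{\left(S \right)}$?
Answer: $3031$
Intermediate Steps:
$n{\left(S,d \right)} = - \frac{8}{1 + S}$ ($n{\left(S,d \right)} = \frac{\left(-4\right) 2}{1 + S} = - \frac{8}{1 + S}$)
$P{\left(h,C \right)} = 8 + 4 h$
$O{\left(R,o \right)} = 13 + 4 o$ ($O{\left(R,o \right)} = \left(8 + 4 o\right) + 5 = 13 + 4 o$)
$O{\left(n{\left(3,-1 \right)},7 \right)} - -2990 = \left(13 + 4 \cdot 7\right) - -2990 = \left(13 + 28\right) + 2990 = 41 + 2990 = 3031$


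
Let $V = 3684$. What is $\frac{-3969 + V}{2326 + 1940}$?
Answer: $- \frac{95}{1422} \approx -0.066807$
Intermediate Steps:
$\frac{-3969 + V}{2326 + 1940} = \frac{-3969 + 3684}{2326 + 1940} = - \frac{285}{4266} = \left(-285\right) \frac{1}{4266} = - \frac{95}{1422}$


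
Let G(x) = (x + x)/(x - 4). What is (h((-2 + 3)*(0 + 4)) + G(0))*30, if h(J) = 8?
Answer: 240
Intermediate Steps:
G(x) = 2*x/(-4 + x) (G(x) = (2*x)/(-4 + x) = 2*x/(-4 + x))
(h((-2 + 3)*(0 + 4)) + G(0))*30 = (8 + 2*0/(-4 + 0))*30 = (8 + 2*0/(-4))*30 = (8 + 2*0*(-¼))*30 = (8 + 0)*30 = 8*30 = 240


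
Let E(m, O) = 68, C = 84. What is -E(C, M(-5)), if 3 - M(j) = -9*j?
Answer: -68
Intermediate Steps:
M(j) = 3 + 9*j (M(j) = 3 - (-9)*j = 3 + 9*j)
-E(C, M(-5)) = -1*68 = -68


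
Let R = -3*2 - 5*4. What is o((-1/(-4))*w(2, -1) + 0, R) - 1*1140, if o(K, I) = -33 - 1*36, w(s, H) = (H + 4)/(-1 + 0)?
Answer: -1209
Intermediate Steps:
w(s, H) = -4 - H (w(s, H) = (4 + H)/(-1) = (4 + H)*(-1) = -4 - H)
R = -26 (R = -6 - 20 = -26)
o(K, I) = -69 (o(K, I) = -33 - 36 = -69)
o((-1/(-4))*w(2, -1) + 0, R) - 1*1140 = -69 - 1*1140 = -69 - 1140 = -1209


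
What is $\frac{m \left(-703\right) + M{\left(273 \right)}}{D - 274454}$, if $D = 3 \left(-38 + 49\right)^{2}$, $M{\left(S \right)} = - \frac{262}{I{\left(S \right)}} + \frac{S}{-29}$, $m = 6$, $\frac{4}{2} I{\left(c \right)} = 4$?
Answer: $\frac{126394}{7948639} \approx 0.015901$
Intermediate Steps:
$I{\left(c \right)} = 2$ ($I{\left(c \right)} = \frac{1}{2} \cdot 4 = 2$)
$M{\left(S \right)} = -131 - \frac{S}{29}$ ($M{\left(S \right)} = - \frac{262}{2} + \frac{S}{-29} = \left(-262\right) \frac{1}{2} + S \left(- \frac{1}{29}\right) = -131 - \frac{S}{29}$)
$D = 363$ ($D = 3 \cdot 11^{2} = 3 \cdot 121 = 363$)
$\frac{m \left(-703\right) + M{\left(273 \right)}}{D - 274454} = \frac{6 \left(-703\right) - \frac{4072}{29}}{363 - 274454} = \frac{-4218 - \frac{4072}{29}}{-274091} = \left(-4218 - \frac{4072}{29}\right) \left(- \frac{1}{274091}\right) = \left(- \frac{126394}{29}\right) \left(- \frac{1}{274091}\right) = \frac{126394}{7948639}$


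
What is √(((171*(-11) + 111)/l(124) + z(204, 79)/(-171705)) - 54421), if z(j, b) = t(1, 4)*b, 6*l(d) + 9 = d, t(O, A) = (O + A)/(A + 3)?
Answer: I*√1666404707950046526/5528901 ≈ 233.48*I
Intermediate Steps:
t(O, A) = (A + O)/(3 + A)
l(d) = -3/2 + d/6
z(j, b) = 5*b/7 (z(j, b) = ((4 + 1)/(3 + 4))*b = (5/7)*b = ((⅐)*5)*b = 5*b/7)
√(((171*(-11) + 111)/l(124) + z(204, 79)/(-171705)) - 54421) = √(((171*(-11) + 111)/(-3/2 + (⅙)*124) + ((5/7)*79)/(-171705)) - 54421) = √(((-1881 + 111)/(-3/2 + 62/3) + (395/7)*(-1/171705)) - 54421) = √((-1770/115/6 - 79/240387) - 54421) = √((-1770*6/115 - 79/240387) - 54421) = √((-2124/23 - 79/240387) - 54421) = √(-510583805/5528901 - 54421) = √(-301398905126/5528901) = I*√1666404707950046526/5528901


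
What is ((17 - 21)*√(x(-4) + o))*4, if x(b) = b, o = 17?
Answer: -16*√13 ≈ -57.689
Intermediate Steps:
((17 - 21)*√(x(-4) + o))*4 = ((17 - 21)*√(-4 + 17))*4 = -4*√13*4 = -16*√13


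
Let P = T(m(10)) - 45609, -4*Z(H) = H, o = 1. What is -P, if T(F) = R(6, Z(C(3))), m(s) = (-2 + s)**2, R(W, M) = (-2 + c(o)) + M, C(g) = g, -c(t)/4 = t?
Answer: 182463/4 ≈ 45616.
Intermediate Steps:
c(t) = -4*t
Z(H) = -H/4
R(W, M) = -6 + M (R(W, M) = (-2 - 4*1) + M = (-2 - 4) + M = -6 + M)
T(F) = -27/4 (T(F) = -6 - 1/4*3 = -6 - 3/4 = -27/4)
P = -182463/4 (P = -27/4 - 45609 = -182463/4 ≈ -45616.)
-P = -1*(-182463/4) = 182463/4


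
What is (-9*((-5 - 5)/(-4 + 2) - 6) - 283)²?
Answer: 75076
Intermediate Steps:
(-9*((-5 - 5)/(-4 + 2) - 6) - 283)² = (-9*(-10/(-2) - 6) - 283)² = (-9*(-10*(-½) - 6) - 283)² = (-9*(5 - 6) - 283)² = (-9*(-1) - 283)² = (9 - 283)² = (-274)² = 75076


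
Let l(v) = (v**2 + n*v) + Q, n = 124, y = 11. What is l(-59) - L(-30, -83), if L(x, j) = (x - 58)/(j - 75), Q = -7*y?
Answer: -309092/79 ≈ -3912.6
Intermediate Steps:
Q = -77 (Q = -7*11 = -77)
l(v) = -77 + v**2 + 124*v (l(v) = (v**2 + 124*v) - 77 = -77 + v**2 + 124*v)
L(x, j) = (-58 + x)/(-75 + j)
l(-59) - L(-30, -83) = (-77 + (-59)**2 + 124*(-59)) - (-58 - 30)/(-75 - 83) = (-77 + 3481 - 7316) - (-88)/(-158) = -3912 - (-1)*(-88)/158 = -3912 - 1*44/79 = -3912 - 44/79 = -309092/79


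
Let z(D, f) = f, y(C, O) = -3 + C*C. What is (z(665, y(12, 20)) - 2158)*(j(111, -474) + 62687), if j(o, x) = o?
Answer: -126663566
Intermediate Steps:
y(C, O) = -3 + C²
(z(665, y(12, 20)) - 2158)*(j(111, -474) + 62687) = ((-3 + 12²) - 2158)*(111 + 62687) = ((-3 + 144) - 2158)*62798 = (141 - 2158)*62798 = -2017*62798 = -126663566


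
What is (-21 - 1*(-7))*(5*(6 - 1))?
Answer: -350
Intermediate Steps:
(-21 - 1*(-7))*(5*(6 - 1)) = (-21 + 7)*(5*5) = -14*25 = -350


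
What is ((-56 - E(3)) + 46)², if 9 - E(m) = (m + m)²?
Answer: 289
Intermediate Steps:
E(m) = 9 - 4*m² (E(m) = 9 - (m + m)² = 9 - (2*m)² = 9 - 4*m²)
((-56 - E(3)) + 46)² = ((-56 - (9 - 4*3²)) + 46)² = ((-56 - (9 - 4*9)) + 46)² = ((-56 - (9 - 36)) + 46)² = ((-56 - 1*(-27)) + 46)² = ((-56 + 27) + 46)² = (-29 + 46)² = 17² = 289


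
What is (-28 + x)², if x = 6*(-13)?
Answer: 11236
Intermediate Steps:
x = -78
(-28 + x)² = (-28 - 78)² = (-106)² = 11236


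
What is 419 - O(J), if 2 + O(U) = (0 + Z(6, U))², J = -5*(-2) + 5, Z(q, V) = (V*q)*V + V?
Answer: -1862804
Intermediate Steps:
Z(q, V) = V + q*V² (Z(q, V) = q*V² + V = V + q*V²)
J = 15 (J = 10 + 5 = 15)
O(U) = -2 + U²*(1 + 6*U)² (O(U) = -2 + (0 + U*(1 + U*6))² = -2 + (0 + U*(1 + 6*U))² = -2 + (U*(1 + 6*U))² = -2 + U²*(1 + 6*U)²)
419 - O(J) = 419 - (-2 + 15²*(1 + 6*15)²) = 419 - (-2 + 225*(1 + 90)²) = 419 - (-2 + 225*91²) = 419 - (-2 + 225*8281) = 419 - (-2 + 1863225) = 419 - 1*1863223 = 419 - 1863223 = -1862804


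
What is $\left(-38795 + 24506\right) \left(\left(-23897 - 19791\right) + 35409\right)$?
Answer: $118298631$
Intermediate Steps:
$\left(-38795 + 24506\right) \left(\left(-23897 - 19791\right) + 35409\right) = - 14289 \left(\left(-23897 - 19791\right) + 35409\right) = - 14289 \left(-43688 + 35409\right) = \left(-14289\right) \left(-8279\right) = 118298631$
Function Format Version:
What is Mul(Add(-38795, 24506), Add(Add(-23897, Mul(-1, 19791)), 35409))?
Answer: 118298631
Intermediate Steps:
Mul(Add(-38795, 24506), Add(Add(-23897, Mul(-1, 19791)), 35409)) = Mul(-14289, Add(Add(-23897, -19791), 35409)) = Mul(-14289, Add(-43688, 35409)) = Mul(-14289, -8279) = 118298631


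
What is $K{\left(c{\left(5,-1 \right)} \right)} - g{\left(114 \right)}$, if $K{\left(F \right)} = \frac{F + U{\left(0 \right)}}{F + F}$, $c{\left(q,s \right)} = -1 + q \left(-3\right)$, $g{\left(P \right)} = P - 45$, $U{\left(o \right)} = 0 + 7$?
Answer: $- \frac{2199}{32} \approx -68.719$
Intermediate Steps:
$U{\left(o \right)} = 7$
$g{\left(P \right)} = -45 + P$
$c{\left(q,s \right)} = -1 - 3 q$
$K{\left(F \right)} = \frac{7 + F}{2 F}$ ($K{\left(F \right)} = \frac{F + 7}{F + F} = \frac{7 + F}{2 F}$)
$K{\left(c{\left(5,-1 \right)} \right)} - g{\left(114 \right)} = \frac{7 - 16}{2 \left(-1 - 15\right)} - \left(-45 + 114\right) = \frac{7 - 16}{2 \left(-1 - 15\right)} - 69 = \frac{7 - 16}{2 \left(-16\right)} - 69 = \frac{1}{2} \left(- \frac{1}{16}\right) \left(-9\right) - 69 = \frac{9}{32} - 69 = - \frac{2199}{32}$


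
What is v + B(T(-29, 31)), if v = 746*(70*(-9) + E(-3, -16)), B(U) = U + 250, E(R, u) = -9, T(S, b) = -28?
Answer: -476472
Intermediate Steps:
B(U) = 250 + U
v = -476694 (v = 746*(70*(-9) - 9) = 746*(-630 - 9) = 746*(-639) = -476694)
v + B(T(-29, 31)) = -476694 + (250 - 28) = -476694 + 222 = -476472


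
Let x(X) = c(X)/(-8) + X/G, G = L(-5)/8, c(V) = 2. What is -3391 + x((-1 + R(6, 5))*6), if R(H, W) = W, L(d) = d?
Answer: -68593/20 ≈ -3429.6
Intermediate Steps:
G = -5/8 ≈ -0.62500
x(X) = -1/4 - 8*X/5 (x(X) = 2/(-8) + X/(-5/8) = 2*(-1/8) + X*(-8/5) = -1/4 - 8*X/5)
-3391 + x((-1 + R(6, 5))*6) = -3391 + (-1/4 - 8*(-1 + 5)*6/5) = -3391 + (-1/4 - 32*6/5) = -3391 + (-1/4 - 8/5*24) = -3391 + (-1/4 - 192/5) = -3391 - 773/20 = -68593/20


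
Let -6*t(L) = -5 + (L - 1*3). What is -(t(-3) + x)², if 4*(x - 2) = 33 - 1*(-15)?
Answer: -9025/36 ≈ -250.69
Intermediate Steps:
t(L) = 4/3 - L/6 (t(L) = -(-5 + (L - 1*3))/6 = -(-5 + (L - 3))/6 = -(-5 + (-3 + L))/6 = -(-8 + L)/6 = 4/3 - L/6)
x = 14 (x = 2 + (33 - 1*(-15))/4 = 2 + (33 + 15)/4 = 2 + (¼)*48 = 2 + 12 = 14)
-(t(-3) + x)² = -((4/3 - ⅙*(-3)) + 14)² = -((4/3 + ½) + 14)² = -(11/6 + 14)² = -(95/6)² = -1*9025/36 = -9025/36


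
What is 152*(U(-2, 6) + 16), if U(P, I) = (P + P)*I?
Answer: -1216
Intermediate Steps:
U(P, I) = 2*I*P (U(P, I) = (2*P)*I = 2*I*P)
152*(U(-2, 6) + 16) = 152*(2*6*(-2) + 16) = 152*(-24 + 16) = 152*(-8) = -1216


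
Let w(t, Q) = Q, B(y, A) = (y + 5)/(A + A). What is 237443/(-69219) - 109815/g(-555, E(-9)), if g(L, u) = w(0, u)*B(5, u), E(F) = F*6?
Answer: -1520494340/69219 ≈ -21966.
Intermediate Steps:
B(y, A) = (5 + y)/(2*A) (B(y, A) = (5 + y)/((2*A)) = (5 + y)*(1/(2*A)) = (5 + y)/(2*A))
E(F) = 6*F
g(L, u) = 5 (g(L, u) = u*((5 + 5)/(2*u)) = u*((½)*10/u) = u*(5/u) = 5)
237443/(-69219) - 109815/g(-555, E(-9)) = 237443/(-69219) - 109815/5 = 237443*(-1/69219) - 109815*⅕ = -237443/69219 - 21963 = -1520494340/69219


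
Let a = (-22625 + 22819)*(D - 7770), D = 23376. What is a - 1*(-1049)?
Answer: 3028613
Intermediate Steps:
a = 3027564 (a = (-22625 + 22819)*(23376 - 7770) = 194*15606 = 3027564)
a - 1*(-1049) = 3027564 - 1*(-1049) = 3027564 + 1049 = 3028613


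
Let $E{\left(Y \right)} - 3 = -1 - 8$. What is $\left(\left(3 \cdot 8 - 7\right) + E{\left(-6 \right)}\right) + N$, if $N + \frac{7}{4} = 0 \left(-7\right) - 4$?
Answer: $\frac{21}{4} \approx 5.25$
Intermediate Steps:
$E{\left(Y \right)} = -6$ ($E{\left(Y \right)} = 3 - 9 = -6$)
$N = - \frac{23}{4}$ ($N = - \frac{7}{4} + \left(0 \left(-7\right) - 4\right) = - \frac{7}{4} + \left(0 - 4\right) = - \frac{7}{4} - 4 = - \frac{23}{4} \approx -5.75$)
$\left(\left(3 \cdot 8 - 7\right) + E{\left(-6 \right)}\right) + N = \left(\left(3 \cdot 8 - 7\right) - 6\right) - \frac{23}{4} = \left(\left(24 - 7\right) - 6\right) - \frac{23}{4} = \left(17 - 6\right) - \frac{23}{4} = 11 - \frac{23}{4} = \frac{21}{4}$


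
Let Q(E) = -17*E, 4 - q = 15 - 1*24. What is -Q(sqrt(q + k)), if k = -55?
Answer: 17*I*sqrt(42) ≈ 110.17*I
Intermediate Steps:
q = 13 (q = 4 - (15 - 1*24) = 4 - (15 - 24) = 4 - 1*(-9) = 4 + 9 = 13)
-Q(sqrt(q + k)) = -(-17)*sqrt(13 - 55) = -(-17)*sqrt(-42) = -(-17)*I*sqrt(42) = 17*I*sqrt(42)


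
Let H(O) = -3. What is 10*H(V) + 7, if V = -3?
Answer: -23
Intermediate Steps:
10*H(V) + 7 = 10*(-3) + 7 = -30 + 7 = -23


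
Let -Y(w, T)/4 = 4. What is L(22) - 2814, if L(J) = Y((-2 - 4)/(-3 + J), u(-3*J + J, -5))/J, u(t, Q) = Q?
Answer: -30962/11 ≈ -2814.7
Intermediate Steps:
Y(w, T) = -16 (Y(w, T) = -4*4 = -16)
L(J) = -16/J
L(22) - 2814 = -16/22 - 2814 = -16*1/22 - 2814 = -8/11 - 2814 = -30962/11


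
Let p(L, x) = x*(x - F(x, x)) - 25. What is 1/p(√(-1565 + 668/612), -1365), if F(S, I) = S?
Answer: -1/25 ≈ -0.040000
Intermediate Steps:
p(L, x) = -25 (p(L, x) = x*(x - x) - 25 = x*0 - 25 = 0 - 25 = -25)
1/p(√(-1565 + 668/612), -1365) = 1/(-25) = -1/25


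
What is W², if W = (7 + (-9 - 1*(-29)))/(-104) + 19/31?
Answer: 1297321/10394176 ≈ 0.12481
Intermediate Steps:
W = 1139/3224 (W = (7 + (-9 + 29))*(-1/104) + 19*(1/31) = (7 + 20)*(-1/104) + 19/31 = 27*(-1/104) + 19/31 = -27/104 + 19/31 = 1139/3224 ≈ 0.35329)
W² = (1139/3224)² = 1297321/10394176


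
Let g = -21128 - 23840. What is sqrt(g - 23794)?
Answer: I*sqrt(68762) ≈ 262.23*I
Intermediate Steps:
g = -44968
sqrt(g - 23794) = sqrt(-44968 - 23794) = sqrt(-68762) = I*sqrt(68762)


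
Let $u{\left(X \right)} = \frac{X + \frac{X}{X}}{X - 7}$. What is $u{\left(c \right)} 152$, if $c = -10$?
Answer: $\frac{1368}{17} \approx 80.471$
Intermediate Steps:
$u{\left(X \right)} = \frac{1 + X}{-7 + X}$ ($u{\left(X \right)} = \frac{X + 1}{-7 + X} = \frac{1 + X}{-7 + X}$)
$u{\left(c \right)} 152 = \frac{1 - 10}{-7 - 10} \cdot 152 = \frac{1}{-17} \left(-9\right) 152 = \left(- \frac{1}{17}\right) \left(-9\right) 152 = \frac{9}{17} \cdot 152 = \frac{1368}{17}$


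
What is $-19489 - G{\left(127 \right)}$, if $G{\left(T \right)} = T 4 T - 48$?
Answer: $-83957$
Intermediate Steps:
$G{\left(T \right)} = -48 + 4 T^{2}$ ($G{\left(T \right)} = 4 T T - 48 = 4 T^{2} - 48 = -48 + 4 T^{2}$)
$-19489 - G{\left(127 \right)} = -19489 - \left(-48 + 4 \cdot 127^{2}\right) = -19489 - \left(-48 + 4 \cdot 16129\right) = -19489 - \left(-48 + 64516\right) = -19489 - 64468 = -83957$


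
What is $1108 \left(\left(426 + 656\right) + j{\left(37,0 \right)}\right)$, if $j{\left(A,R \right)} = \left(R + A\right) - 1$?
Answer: $1238744$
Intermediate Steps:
$j{\left(A,R \right)} = -1 + A + R$ ($j{\left(A,R \right)} = \left(A + R\right) - 1 = -1 + A + R$)
$1108 \left(\left(426 + 656\right) + j{\left(37,0 \right)}\right) = 1108 \left(\left(426 + 656\right) + \left(-1 + 37 + 0\right)\right) = 1108 \left(1082 + 36\right) = 1108 \cdot 1118 = 1238744$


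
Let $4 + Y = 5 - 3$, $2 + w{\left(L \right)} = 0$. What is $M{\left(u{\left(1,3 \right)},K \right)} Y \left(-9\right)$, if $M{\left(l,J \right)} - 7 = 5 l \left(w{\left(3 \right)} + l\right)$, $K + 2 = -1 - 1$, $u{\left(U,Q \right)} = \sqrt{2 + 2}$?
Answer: $126$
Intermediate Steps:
$w{\left(L \right)} = -2$ ($w{\left(L \right)} = -2 + 0 = -2$)
$u{\left(U,Q \right)} = 2$ ($u{\left(U,Q \right)} = \sqrt{4} = 2$)
$K = -4$ ($K = -2 - 2 = -4$)
$Y = -2$ ($Y = -4 + \left(5 - 3\right) = -4 + 2 = -2$)
$M{\left(l,J \right)} = 7 + 5 l \left(-2 + l\right)$
$M{\left(u{\left(1,3 \right)},K \right)} Y \left(-9\right) = \left(7 - 20 + 5 \cdot 2^{2}\right) \left(-2\right) \left(-9\right) = \left(7 - 20 + 5 \cdot 4\right) \left(-2\right) \left(-9\right) = \left(7 - 20 + 20\right) \left(-2\right) \left(-9\right) = 7 \left(-2\right) \left(-9\right) = \left(-14\right) \left(-9\right) = 126$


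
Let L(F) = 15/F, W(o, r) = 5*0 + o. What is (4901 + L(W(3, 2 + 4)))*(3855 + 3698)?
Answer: 37055018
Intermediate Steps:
W(o, r) = o (W(o, r) = 0 + o = o)
(4901 + L(W(3, 2 + 4)))*(3855 + 3698) = (4901 + 15/3)*(3855 + 3698) = (4901 + 15*(⅓))*7553 = (4901 + 5)*7553 = 4906*7553 = 37055018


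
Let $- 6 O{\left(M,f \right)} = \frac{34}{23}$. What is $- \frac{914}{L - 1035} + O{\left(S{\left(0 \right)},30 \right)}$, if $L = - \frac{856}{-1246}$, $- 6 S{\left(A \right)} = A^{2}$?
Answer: $\frac{28335709}{44462013} \approx 0.6373$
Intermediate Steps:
$S{\left(A \right)} = - \frac{A^{2}}{6}$
$L = \frac{428}{623}$ ($L = \left(-856\right) \left(- \frac{1}{1246}\right) = \frac{428}{623} \approx 0.687$)
$O{\left(M,f \right)} = - \frac{17}{69}$ ($O{\left(M,f \right)} = - \frac{34 \cdot \frac{1}{23}}{6} = \left(- \frac{1}{6}\right) \frac{34}{23} = - \frac{17}{69}$)
$- \frac{914}{L - 1035} + O{\left(S{\left(0 \right)},30 \right)} = - \frac{914}{\frac{428}{623} - 1035} - \frac{17}{69} = - \frac{914}{- \frac{644377}{623}} - \frac{17}{69} = \left(-914\right) \left(- \frac{623}{644377}\right) - \frac{17}{69} = \frac{569422}{644377} - \frac{17}{69} = \frac{28335709}{44462013}$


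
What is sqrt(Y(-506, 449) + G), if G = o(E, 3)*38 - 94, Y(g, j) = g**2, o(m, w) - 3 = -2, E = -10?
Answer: 2*sqrt(63995) ≈ 505.94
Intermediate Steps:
o(m, w) = 1 (o(m, w) = 3 - 2 = 1)
G = -56 (G = 1*38 - 94 = 38 - 94 = -56)
sqrt(Y(-506, 449) + G) = sqrt((-506)**2 - 56) = sqrt(256036 - 56) = sqrt(255980) = 2*sqrt(63995)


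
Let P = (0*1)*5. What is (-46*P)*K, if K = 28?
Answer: 0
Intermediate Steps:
P = 0 (P = 0*5 = 0)
(-46*P)*K = -46*0*28 = 0*28 = 0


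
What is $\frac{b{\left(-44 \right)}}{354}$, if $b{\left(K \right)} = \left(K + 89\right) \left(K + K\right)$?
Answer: $- \frac{660}{59} \approx -11.186$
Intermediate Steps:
$b{\left(K \right)} = 2 K \left(89 + K\right)$ ($b{\left(K \right)} = \left(89 + K\right) 2 K = 2 K \left(89 + K\right)$)
$\frac{b{\left(-44 \right)}}{354} = \frac{2 \left(-44\right) \left(89 - 44\right)}{354} = 2 \left(-44\right) 45 \cdot \frac{1}{354} = \left(-3960\right) \frac{1}{354} = - \frac{660}{59}$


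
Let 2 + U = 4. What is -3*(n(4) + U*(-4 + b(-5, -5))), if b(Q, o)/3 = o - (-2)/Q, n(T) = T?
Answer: 546/5 ≈ 109.20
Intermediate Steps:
b(Q, o) = 3*o + 6/Q (b(Q, o) = 3*(o - (-2)/Q) = 3*(o + 2/Q) = 3*o + 6/Q)
U = 2 (U = -2 + 4 = 2)
-3*(n(4) + U*(-4 + b(-5, -5))) = -3*(4 + 2*(-4 + (3*(-5) + 6/(-5)))) = -3*(4 + 2*(-4 + (-15 + 6*(-⅕)))) = -3*(4 + 2*(-4 + (-15 - 6/5))) = -3*(4 + 2*(-4 - 81/5)) = -3*(4 + 2*(-101/5)) = -3*(4 - 202/5) = -3*(-182/5) = 546/5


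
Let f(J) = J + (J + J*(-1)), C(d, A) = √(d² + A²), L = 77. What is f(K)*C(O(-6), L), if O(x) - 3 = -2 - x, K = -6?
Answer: -42*√122 ≈ -463.91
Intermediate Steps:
O(x) = 1 - x (O(x) = 3 + (-2 - x) = 1 - x)
C(d, A) = √(A² + d²)
f(J) = J (f(J) = J + (J - J) = J + 0 = J)
f(K)*C(O(-6), L) = -6*√(77² + (1 - 1*(-6))²) = -6*√(5929 + (1 + 6)²) = -6*√(5929 + 7²) = -6*√(5929 + 49) = -42*√122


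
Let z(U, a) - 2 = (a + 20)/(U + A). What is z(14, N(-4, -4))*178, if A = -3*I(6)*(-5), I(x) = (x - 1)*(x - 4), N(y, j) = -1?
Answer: 30883/82 ≈ 376.62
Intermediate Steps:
I(x) = (-1 + x)*(-4 + x)
A = 150 (A = -3*(4 + 6**2 - 5*6)*(-5) = -3*(4 + 36 - 30)*(-5) = -3*10*(-5) = -30*(-5) = 150)
z(U, a) = 2 + (20 + a)/(150 + U) (z(U, a) = 2 + (a + 20)/(U + 150) = 2 + (20 + a)/(150 + U))
z(14, N(-4, -4))*178 = ((320 - 1 + 2*14)/(150 + 14))*178 = ((320 - 1 + 28)/164)*178 = ((1/164)*347)*178 = (347/164)*178 = 30883/82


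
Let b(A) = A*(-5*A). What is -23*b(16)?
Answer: 29440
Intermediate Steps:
b(A) = -5*A²
-23*b(16) = -(-115)*16² = -(-115)*256 = -23*(-1280) = 29440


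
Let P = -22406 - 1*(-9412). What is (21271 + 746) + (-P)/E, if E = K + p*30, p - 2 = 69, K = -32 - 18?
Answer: 22904177/1040 ≈ 22023.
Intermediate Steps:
K = -50
p = 71 (p = 2 + 69 = 71)
P = -12994 (P = -22406 + 9412 = -12994)
E = 2080 (E = -50 + 71*30 = -50 + 2130 = 2080)
(21271 + 746) + (-P)/E = (21271 + 746) - 1*(-12994)/2080 = 22017 + 12994*(1/2080) = 22017 + 6497/1040 = 22904177/1040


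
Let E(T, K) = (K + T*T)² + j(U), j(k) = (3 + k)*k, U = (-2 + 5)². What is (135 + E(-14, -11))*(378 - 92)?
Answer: 9857848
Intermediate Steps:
U = 9 (U = 3² = 9)
j(k) = k*(3 + k)
E(T, K) = 108 + (K + T²)² (E(T, K) = (K + T*T)² + 9*(3 + 9) = (K + T²)² + 9*12 = (K + T²)² + 108 = 108 + (K + T²)²)
(135 + E(-14, -11))*(378 - 92) = (135 + (108 + (-11 + (-14)²)²))*(378 - 92) = (135 + (108 + (-11 + 196)²))*286 = (135 + (108 + 185²))*286 = (135 + (108 + 34225))*286 = (135 + 34333)*286 = 34468*286 = 9857848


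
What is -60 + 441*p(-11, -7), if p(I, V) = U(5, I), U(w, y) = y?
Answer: -4911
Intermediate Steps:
p(I, V) = I
-60 + 441*p(-11, -7) = -60 + 441*(-11) = -60 - 4851 = -4911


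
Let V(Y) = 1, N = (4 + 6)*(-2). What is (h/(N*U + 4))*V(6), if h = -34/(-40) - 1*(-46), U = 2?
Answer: -937/720 ≈ -1.3014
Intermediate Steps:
N = -20 (N = 10*(-2) = -20)
h = 937/20 (h = -34*(-1/40) + 46 = 17/20 + 46 = 937/20 ≈ 46.850)
(h/(N*U + 4))*V(6) = (937/(20*(-20*2 + 4)))*1 = (937/(20*(-40 + 4)))*1 = ((937/20)/(-36))*1 = ((937/20)*(-1/36))*1 = -937/720*1 = -937/720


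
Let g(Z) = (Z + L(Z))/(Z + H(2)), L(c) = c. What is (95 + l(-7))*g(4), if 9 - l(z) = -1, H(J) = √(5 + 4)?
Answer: 120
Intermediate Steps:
H(J) = 3 (H(J) = √9 = 3)
g(Z) = 2*Z/(3 + Z) (g(Z) = (Z + Z)/(Z + 3) = (2*Z)/(3 + Z) = 2*Z/(3 + Z))
l(z) = 10 (l(z) = 9 - 1*(-1) = 9 + 1 = 10)
(95 + l(-7))*g(4) = (95 + 10)*(2*4/(3 + 4)) = 105*(2*4/7) = 105*(2*4*(⅐)) = 105*(8/7) = 120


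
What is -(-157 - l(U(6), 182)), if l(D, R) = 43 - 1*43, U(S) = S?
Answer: 157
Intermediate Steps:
l(D, R) = 0 (l(D, R) = 43 - 43 = 0)
-(-157 - l(U(6), 182)) = -(-157 - 1*0) = -(-157 + 0) = -1*(-157) = 157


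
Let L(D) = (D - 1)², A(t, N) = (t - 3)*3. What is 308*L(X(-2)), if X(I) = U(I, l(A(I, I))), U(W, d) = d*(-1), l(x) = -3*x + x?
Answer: 295988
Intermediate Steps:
A(t, N) = -9 + 3*t (A(t, N) = (-3 + t)*3 = -9 + 3*t)
l(x) = -2*x
U(W, d) = -d
X(I) = -18 + 6*I (X(I) = -(-2)*(-9 + 3*I) = -(18 - 6*I) = -18 + 6*I)
L(D) = (-1 + D)²
308*L(X(-2)) = 308*(-1 + (-18 + 6*(-2)))² = 308*(-1 + (-18 - 12))² = 308*(-1 - 30)² = 308*(-31)² = 308*961 = 295988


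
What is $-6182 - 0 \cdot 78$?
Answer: $-6182$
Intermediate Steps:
$-6182 - 0 \cdot 78 = -6182 - 0 = -6182 + 0 = -6182$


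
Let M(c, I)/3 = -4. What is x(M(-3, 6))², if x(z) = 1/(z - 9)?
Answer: 1/441 ≈ 0.0022676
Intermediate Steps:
M(c, I) = -12 (M(c, I) = 3*(-4) = -12)
x(z) = 1/(-9 + z)
x(M(-3, 6))² = (1/(-9 - 12))² = (1/(-21))² = (-1/21)² = 1/441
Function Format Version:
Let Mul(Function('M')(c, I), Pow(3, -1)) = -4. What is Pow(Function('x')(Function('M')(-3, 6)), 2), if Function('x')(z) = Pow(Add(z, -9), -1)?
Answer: Rational(1, 441) ≈ 0.0022676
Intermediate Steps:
Function('M')(c, I) = -12 (Function('M')(c, I) = Mul(3, -4) = -12)
Function('x')(z) = Pow(Add(-9, z), -1)
Pow(Function('x')(Function('M')(-3, 6)), 2) = Pow(Pow(Add(-9, -12), -1), 2) = Pow(Pow(-21, -1), 2) = Pow(Rational(-1, 21), 2) = Rational(1, 441)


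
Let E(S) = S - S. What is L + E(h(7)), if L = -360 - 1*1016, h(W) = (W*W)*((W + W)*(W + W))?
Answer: -1376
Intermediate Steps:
h(W) = 4*W⁴ (h(W) = W²*((2*W)*(2*W)) = W²*(4*W²) = 4*W⁴)
E(S) = 0
L = -1376 (L = -360 - 1016 = -1376)
L + E(h(7)) = -1376 + 0 = -1376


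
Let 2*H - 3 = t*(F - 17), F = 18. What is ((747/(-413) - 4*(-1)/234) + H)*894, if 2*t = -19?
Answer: -145195285/32214 ≈ -4507.2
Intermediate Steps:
t = -19/2 (t = (1/2)*(-19) = -19/2 ≈ -9.5000)
H = -13/4 (H = 3/2 + (-19*(18 - 17)/2)/2 = 3/2 + (-19/2*1)/2 = 3/2 + (1/2)*(-19/2) = 3/2 - 19/4 = -13/4 ≈ -3.2500)
((747/(-413) - 4*(-1)/234) + H)*894 = ((747/(-413) - 4*(-1)/234) - 13/4)*894 = ((747*(-1/413) + 4*(1/234)) - 13/4)*894 = ((-747/413 + 2/117) - 13/4)*894 = (-86573/48321 - 13/4)*894 = -974465/193284*894 = -145195285/32214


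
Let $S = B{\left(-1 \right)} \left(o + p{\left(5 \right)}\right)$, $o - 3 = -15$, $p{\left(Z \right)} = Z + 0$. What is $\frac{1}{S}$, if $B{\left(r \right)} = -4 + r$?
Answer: $\frac{1}{35} \approx 0.028571$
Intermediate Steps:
$p{\left(Z \right)} = Z$
$o = -12$ ($o = 3 - 15 = -12$)
$S = 35$ ($S = \left(-4 - 1\right) \left(-12 + 5\right) = \left(-5\right) \left(-7\right) = 35$)
$\frac{1}{S} = \frac{1}{35}$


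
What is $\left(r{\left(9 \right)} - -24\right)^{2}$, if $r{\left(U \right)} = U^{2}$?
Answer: $11025$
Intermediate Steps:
$\left(r{\left(9 \right)} - -24\right)^{2} = \left(9^{2} - -24\right)^{2} = \left(81 + 24\right)^{2} = 105^{2} = 11025$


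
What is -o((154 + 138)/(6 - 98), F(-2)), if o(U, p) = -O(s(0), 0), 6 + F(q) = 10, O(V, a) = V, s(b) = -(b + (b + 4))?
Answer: -4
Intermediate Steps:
s(b) = -4 - 2*b (s(b) = -(b + (4 + b)) = -(4 + 2*b) = -4 - 2*b)
F(q) = 4 (F(q) = -6 + 10 = 4)
o(U, p) = 4 (o(U, p) = -(-4 - 2*0) = -(-4 + 0) = -1*(-4) = 4)
-o((154 + 138)/(6 - 98), F(-2)) = -1*4 = -4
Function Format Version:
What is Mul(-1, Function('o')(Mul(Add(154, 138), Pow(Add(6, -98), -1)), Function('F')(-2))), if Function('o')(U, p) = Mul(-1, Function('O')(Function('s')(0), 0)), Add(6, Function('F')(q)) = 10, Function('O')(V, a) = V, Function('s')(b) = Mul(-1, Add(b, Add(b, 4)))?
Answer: -4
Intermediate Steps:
Function('s')(b) = Add(-4, Mul(-2, b)) (Function('s')(b) = Mul(-1, Add(b, Add(4, b))) = Mul(-1, Add(4, Mul(2, b))) = Add(-4, Mul(-2, b)))
Function('F')(q) = 4 (Function('F')(q) = Add(-6, 10) = 4)
Function('o')(U, p) = 4 (Function('o')(U, p) = Mul(-1, Add(-4, Mul(-2, 0))) = Mul(-1, Add(-4, 0)) = Mul(-1, -4) = 4)
Mul(-1, Function('o')(Mul(Add(154, 138), Pow(Add(6, -98), -1)), Function('F')(-2))) = Mul(-1, 4) = -4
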